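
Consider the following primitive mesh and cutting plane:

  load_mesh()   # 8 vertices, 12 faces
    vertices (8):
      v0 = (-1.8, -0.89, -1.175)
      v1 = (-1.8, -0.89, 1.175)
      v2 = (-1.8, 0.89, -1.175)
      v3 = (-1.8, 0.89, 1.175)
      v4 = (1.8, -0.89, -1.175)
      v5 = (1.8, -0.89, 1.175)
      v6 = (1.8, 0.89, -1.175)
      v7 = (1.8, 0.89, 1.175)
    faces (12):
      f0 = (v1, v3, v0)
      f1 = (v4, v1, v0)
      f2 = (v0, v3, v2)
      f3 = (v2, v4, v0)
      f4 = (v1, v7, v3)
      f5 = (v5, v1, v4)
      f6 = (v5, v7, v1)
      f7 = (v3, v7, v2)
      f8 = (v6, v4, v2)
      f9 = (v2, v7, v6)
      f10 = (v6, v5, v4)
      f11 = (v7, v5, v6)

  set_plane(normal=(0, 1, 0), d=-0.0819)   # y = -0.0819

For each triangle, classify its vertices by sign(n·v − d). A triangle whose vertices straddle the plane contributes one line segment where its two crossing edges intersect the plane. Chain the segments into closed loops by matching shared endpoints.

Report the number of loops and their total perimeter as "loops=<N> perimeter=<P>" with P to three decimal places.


Straddling triangles (8 of 12):
  (v1,v3,v0) [-+-] → (-1.8, -0.0819, 1.175)–(-1.8, -0.0819, -0.108126)  len=1.2831
  (v0,v3,v2) [-++] → (-1.8, -0.0819, -0.108126)–(-1.8, -0.0819, -1.175)  len=1.0669
  (v2,v4,v0) [+--] → (0.16564, -0.0819, -1.175)–(-1.8, -0.0819, -1.175)  len=1.9656
  (v1,v7,v3) [-++] → (-0.16564, -0.0819, 1.175)–(-1.8, -0.0819, 1.175)  len=1.6344
  (v5,v7,v1) [-+-] → (1.8, -0.0819, 1.175)–(-0.16564, -0.0819, 1.175)  len=1.9656
  (v6,v4,v2) [+-+] → (1.8, -0.0819, -1.175)–(0.16564, -0.0819, -1.175)  len=1.6344
  (v6,v5,v4) [+--] → (1.8, -0.0819, 0.108126)–(1.8, -0.0819, -1.175)  len=1.2831
  (v7,v5,v6) [+-+] → (1.8, -0.0819, 1.175)–(1.8, -0.0819, 0.108126)  len=1.0669

Chained into 1 loop(s):
  loop 1: 8 segments, perimeter = 11.9000
Total perimeter = 11.900

loops=1 perimeter=11.900


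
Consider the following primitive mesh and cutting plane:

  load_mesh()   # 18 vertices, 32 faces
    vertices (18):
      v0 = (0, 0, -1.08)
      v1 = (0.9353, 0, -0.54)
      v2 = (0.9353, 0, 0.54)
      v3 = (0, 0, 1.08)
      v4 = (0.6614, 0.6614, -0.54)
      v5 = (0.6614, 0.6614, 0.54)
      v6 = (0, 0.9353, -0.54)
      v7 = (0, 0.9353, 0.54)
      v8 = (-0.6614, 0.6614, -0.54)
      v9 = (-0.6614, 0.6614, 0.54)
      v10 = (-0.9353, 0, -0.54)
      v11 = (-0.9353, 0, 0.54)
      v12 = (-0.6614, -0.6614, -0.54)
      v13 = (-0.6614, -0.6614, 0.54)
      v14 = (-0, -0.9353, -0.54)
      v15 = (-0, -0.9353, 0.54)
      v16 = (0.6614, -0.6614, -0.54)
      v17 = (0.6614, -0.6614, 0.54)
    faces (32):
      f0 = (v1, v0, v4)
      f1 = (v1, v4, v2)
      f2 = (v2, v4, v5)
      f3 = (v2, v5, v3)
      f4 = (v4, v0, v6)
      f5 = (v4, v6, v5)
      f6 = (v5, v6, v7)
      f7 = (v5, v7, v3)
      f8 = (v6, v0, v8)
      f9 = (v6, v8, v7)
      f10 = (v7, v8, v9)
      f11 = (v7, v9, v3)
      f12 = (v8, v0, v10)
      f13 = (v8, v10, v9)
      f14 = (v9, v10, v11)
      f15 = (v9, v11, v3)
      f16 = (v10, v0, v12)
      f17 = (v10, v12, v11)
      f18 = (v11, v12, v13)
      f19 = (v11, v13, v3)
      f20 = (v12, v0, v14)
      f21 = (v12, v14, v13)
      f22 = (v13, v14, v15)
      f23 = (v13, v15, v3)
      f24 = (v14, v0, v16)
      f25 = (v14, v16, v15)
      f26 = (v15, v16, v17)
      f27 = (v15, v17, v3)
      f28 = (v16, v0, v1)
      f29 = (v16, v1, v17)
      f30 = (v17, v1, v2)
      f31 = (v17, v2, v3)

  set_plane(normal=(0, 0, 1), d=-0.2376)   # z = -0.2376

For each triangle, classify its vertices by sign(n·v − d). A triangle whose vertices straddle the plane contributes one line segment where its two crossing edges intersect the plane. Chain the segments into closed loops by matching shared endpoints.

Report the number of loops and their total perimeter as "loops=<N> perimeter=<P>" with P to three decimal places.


Straddling triangles (16 of 32):
  (v1,v4,v2) [--+] → (0.738092, 0.476208, -0.2376)–(0.9353, 0, -0.2376)  len=0.5154
  (v2,v4,v5) [+-+] → (0.738092, 0.476208, -0.2376)–(0.6614, 0.6614, -0.2376)  len=0.2004
  (v4,v6,v5) [--+] → (0.185192, 0.858608, -0.2376)–(0.6614, 0.6614, -0.2376)  len=0.5154
  (v5,v6,v7) [+-+] → (0.185192, 0.858608, -0.2376)–(0, 0.9353, -0.2376)  len=0.2004
  (v6,v8,v7) [--+] → (-0.476208, 0.738092, -0.2376)–(0, 0.9353, -0.2376)  len=0.5154
  (v7,v8,v9) [+-+] → (-0.476208, 0.738092, -0.2376)–(-0.6614, 0.6614, -0.2376)  len=0.2004
  (v8,v10,v9) [--+] → (-0.858608, 0.185192, -0.2376)–(-0.6614, 0.6614, -0.2376)  len=0.5154
  (v9,v10,v11) [+-+] → (-0.858608, 0.185192, -0.2376)–(-0.9353, 0, -0.2376)  len=0.2004
  (v10,v12,v11) [--+] → (-0.738092, -0.476208, -0.2376)–(-0.9353, 0, -0.2376)  len=0.5154
  (v11,v12,v13) [+-+] → (-0.738092, -0.476208, -0.2376)–(-0.6614, -0.6614, -0.2376)  len=0.2004
  (v12,v14,v13) [--+] → (-0.185192, -0.858608, -0.2376)–(-0.6614, -0.6614, -0.2376)  len=0.5154
  (v13,v14,v15) [+-+] → (-0.185192, -0.858608, -0.2376)–(0, -0.9353, -0.2376)  len=0.2004
  (v14,v16,v15) [--+] → (0.476208, -0.738092, -0.2376)–(0, -0.9353, -0.2376)  len=0.5154
  (v15,v16,v17) [+-+] → (0.476208, -0.738092, -0.2376)–(0.6614, -0.6614, -0.2376)  len=0.2004
  (v16,v1,v17) [--+] → (0.858608, -0.185192, -0.2376)–(0.6614, -0.6614, -0.2376)  len=0.5154
  (v17,v1,v2) [+-+] → (0.858608, -0.185192, -0.2376)–(0.9353, 0, -0.2376)  len=0.2004

Chained into 1 loop(s):
  loop 1: 16 segments, perimeter = 5.7270
Total perimeter = 5.727

loops=1 perimeter=5.727


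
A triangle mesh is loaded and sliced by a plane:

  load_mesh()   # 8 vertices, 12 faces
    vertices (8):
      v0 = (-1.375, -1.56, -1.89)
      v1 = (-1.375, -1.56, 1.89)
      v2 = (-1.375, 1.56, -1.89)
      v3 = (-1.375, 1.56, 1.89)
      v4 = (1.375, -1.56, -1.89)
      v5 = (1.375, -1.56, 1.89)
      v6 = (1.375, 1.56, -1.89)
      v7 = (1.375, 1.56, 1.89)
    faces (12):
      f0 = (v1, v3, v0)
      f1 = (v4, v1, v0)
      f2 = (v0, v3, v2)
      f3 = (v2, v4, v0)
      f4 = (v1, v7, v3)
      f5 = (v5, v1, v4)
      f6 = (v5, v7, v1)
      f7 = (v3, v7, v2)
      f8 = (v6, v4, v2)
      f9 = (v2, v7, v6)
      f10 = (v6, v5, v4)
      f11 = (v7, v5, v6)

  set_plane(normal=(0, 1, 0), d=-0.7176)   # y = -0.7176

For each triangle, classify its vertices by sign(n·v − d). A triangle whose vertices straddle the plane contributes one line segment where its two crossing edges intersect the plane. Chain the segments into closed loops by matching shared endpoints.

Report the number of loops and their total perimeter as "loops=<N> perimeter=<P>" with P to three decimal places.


Straddling triangles (8 of 12):
  (v1,v3,v0) [-+-] → (-1.375, -0.7176, 1.89)–(-1.375, -0.7176, -0.8694)  len=2.7594
  (v0,v3,v2) [-++] → (-1.375, -0.7176, -0.8694)–(-1.375, -0.7176, -1.89)  len=1.0206
  (v2,v4,v0) [+--] → (0.6325, -0.7176, -1.89)–(-1.375, -0.7176, -1.89)  len=2.0075
  (v1,v7,v3) [-++] → (-0.6325, -0.7176, 1.89)–(-1.375, -0.7176, 1.89)  len=0.7425
  (v5,v7,v1) [-+-] → (1.375, -0.7176, 1.89)–(-0.6325, -0.7176, 1.89)  len=2.0075
  (v6,v4,v2) [+-+] → (1.375, -0.7176, -1.89)–(0.6325, -0.7176, -1.89)  len=0.7425
  (v6,v5,v4) [+--] → (1.375, -0.7176, 0.8694)–(1.375, -0.7176, -1.89)  len=2.7594
  (v7,v5,v6) [+-+] → (1.375, -0.7176, 1.89)–(1.375, -0.7176, 0.8694)  len=1.0206

Chained into 1 loop(s):
  loop 1: 8 segments, perimeter = 13.0600
Total perimeter = 13.060

loops=1 perimeter=13.060


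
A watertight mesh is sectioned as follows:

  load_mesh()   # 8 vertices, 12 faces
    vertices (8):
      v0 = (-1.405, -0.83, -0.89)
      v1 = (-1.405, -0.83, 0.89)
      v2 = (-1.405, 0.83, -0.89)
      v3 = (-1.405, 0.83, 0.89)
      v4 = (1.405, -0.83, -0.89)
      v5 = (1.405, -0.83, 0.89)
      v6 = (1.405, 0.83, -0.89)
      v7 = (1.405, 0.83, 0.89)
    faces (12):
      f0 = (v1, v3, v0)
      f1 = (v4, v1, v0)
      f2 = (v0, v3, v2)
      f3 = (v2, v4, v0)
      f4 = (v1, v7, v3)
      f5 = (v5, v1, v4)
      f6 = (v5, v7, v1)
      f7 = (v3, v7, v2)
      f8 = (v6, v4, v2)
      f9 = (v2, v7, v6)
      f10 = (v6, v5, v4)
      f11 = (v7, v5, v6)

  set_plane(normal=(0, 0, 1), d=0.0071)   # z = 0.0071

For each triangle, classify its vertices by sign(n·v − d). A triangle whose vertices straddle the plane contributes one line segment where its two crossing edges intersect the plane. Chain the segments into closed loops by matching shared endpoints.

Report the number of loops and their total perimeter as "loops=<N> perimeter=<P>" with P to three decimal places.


loops=1 perimeter=8.940

Straddling triangles (8 of 12):
  (v1,v3,v0) [++-] → (-1.405, 0.00662135, 0.0071)–(-1.405, -0.83, 0.0071)  len=0.8366
  (v4,v1,v0) [-+-] → (-0.0112084, -0.83, 0.0071)–(-1.405, -0.83, 0.0071)  len=1.3938
  (v0,v3,v2) [-+-] → (-1.405, 0.00662135, 0.0071)–(-1.405, 0.83, 0.0071)  len=0.8234
  (v5,v1,v4) [++-] → (-0.0112084, -0.83, 0.0071)–(1.405, -0.83, 0.0071)  len=1.4162
  (v3,v7,v2) [++-] → (0.0112084, 0.83, 0.0071)–(-1.405, 0.83, 0.0071)  len=1.4162
  (v2,v7,v6) [-+-] → (0.0112084, 0.83, 0.0071)–(1.405, 0.83, 0.0071)  len=1.3938
  (v6,v5,v4) [-+-] → (1.405, -0.00662135, 0.0071)–(1.405, -0.83, 0.0071)  len=0.8234
  (v7,v5,v6) [++-] → (1.405, -0.00662135, 0.0071)–(1.405, 0.83, 0.0071)  len=0.8366

Chained into 1 loop(s):
  loop 1: 8 segments, perimeter = 8.9400
Total perimeter = 8.940


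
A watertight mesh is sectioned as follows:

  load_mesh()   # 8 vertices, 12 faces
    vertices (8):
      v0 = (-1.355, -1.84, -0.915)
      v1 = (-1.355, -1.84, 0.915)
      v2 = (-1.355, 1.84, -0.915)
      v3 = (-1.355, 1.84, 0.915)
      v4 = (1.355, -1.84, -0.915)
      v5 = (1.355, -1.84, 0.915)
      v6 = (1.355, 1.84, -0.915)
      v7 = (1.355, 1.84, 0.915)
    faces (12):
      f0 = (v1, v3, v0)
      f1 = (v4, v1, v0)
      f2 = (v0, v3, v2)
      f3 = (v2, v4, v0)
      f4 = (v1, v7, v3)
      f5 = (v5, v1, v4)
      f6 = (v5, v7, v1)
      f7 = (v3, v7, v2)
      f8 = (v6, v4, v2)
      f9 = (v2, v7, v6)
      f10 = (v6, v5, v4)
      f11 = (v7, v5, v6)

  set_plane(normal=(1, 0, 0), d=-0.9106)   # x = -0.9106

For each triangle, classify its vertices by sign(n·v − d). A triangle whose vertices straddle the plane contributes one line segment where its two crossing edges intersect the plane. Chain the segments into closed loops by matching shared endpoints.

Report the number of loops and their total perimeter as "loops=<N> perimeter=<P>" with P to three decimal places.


Straddling triangles (8 of 12):
  (v4,v1,v0) [+--] → (-0.9106, -1.84, 0.614907)–(-0.9106, -1.84, -0.915)  len=1.5299
  (v2,v4,v0) [-+-] → (-0.9106, 1.23653, -0.915)–(-0.9106, -1.84, -0.915)  len=3.0765
  (v1,v7,v3) [-+-] → (-0.9106, -1.23653, 0.915)–(-0.9106, 1.84, 0.915)  len=3.0765
  (v5,v1,v4) [+-+] → (-0.9106, -1.84, 0.915)–(-0.9106, -1.84, 0.614907)  len=0.3001
  (v5,v7,v1) [++-] → (-0.9106, -1.23653, 0.915)–(-0.9106, -1.84, 0.915)  len=0.6035
  (v3,v7,v2) [-+-] → (-0.9106, 1.84, 0.915)–(-0.9106, 1.84, -0.614907)  len=1.5299
  (v6,v4,v2) [++-] → (-0.9106, 1.23653, -0.915)–(-0.9106, 1.84, -0.915)  len=0.6035
  (v2,v7,v6) [-++] → (-0.9106, 1.84, -0.614907)–(-0.9106, 1.84, -0.915)  len=0.3001

Chained into 1 loop(s):
  loop 1: 8 segments, perimeter = 11.0200
Total perimeter = 11.020

loops=1 perimeter=11.020


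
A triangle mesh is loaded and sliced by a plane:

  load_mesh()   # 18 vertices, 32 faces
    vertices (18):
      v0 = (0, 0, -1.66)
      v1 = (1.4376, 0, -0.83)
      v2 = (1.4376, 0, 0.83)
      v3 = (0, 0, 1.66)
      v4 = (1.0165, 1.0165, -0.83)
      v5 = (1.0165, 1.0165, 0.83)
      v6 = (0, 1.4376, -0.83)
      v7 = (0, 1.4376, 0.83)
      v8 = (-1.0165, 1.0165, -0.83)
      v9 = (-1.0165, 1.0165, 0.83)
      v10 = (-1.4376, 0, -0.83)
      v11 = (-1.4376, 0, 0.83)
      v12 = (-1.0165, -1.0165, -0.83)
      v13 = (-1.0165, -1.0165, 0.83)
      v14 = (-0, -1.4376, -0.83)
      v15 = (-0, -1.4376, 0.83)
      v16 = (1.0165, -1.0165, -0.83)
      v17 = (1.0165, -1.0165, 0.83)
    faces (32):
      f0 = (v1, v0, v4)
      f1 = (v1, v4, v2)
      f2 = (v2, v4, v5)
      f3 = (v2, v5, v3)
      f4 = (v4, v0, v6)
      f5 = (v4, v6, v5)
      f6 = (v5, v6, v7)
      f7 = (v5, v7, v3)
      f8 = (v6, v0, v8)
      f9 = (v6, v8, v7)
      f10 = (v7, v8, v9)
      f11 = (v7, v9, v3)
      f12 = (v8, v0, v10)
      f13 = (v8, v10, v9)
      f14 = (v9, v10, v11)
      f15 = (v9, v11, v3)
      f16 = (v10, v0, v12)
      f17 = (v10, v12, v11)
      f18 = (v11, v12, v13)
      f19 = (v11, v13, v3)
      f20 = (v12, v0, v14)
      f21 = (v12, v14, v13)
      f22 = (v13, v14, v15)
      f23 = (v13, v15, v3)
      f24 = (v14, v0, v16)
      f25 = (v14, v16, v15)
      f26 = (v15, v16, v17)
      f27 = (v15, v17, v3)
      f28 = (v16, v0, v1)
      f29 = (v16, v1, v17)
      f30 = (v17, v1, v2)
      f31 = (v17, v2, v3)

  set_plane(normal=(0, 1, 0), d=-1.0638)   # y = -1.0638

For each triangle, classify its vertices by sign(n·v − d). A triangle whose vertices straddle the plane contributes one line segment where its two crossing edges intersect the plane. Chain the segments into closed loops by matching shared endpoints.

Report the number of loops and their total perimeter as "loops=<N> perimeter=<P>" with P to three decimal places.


Straddling triangles (8 of 32):
  (v12,v0,v14) [++-] → (0, -1.0638, -1.04581)–(-0.902322, -1.0638, -0.83)  len=0.9278
  (v12,v14,v13) [+-+] → (-0.902322, -1.0638, -0.83)–(-0.902322, -1.0638, 0.643541)  len=1.4735
  (v13,v14,v15) [+--] → (-0.902322, -1.0638, 0.643541)–(-0.902322, -1.0638, 0.83)  len=0.1865
  (v13,v15,v3) [+-+] → (-0.902322, -1.0638, 0.83)–(0, -1.0638, 1.04581)  len=0.9278
  (v14,v0,v16) [-++] → (0, -1.0638, -1.04581)–(0.902322, -1.0638, -0.83)  len=0.9278
  (v14,v16,v15) [-+-] → (0.902322, -1.0638, -0.83)–(0.902322, -1.0638, -0.643541)  len=0.1865
  (v15,v16,v17) [-++] → (0.902322, -1.0638, -0.643541)–(0.902322, -1.0638, 0.83)  len=1.4735
  (v15,v17,v3) [-++] → (0.902322, -1.0638, 0.83)–(0, -1.0638, 1.04581)  len=0.9278

Chained into 1 loop(s):
  loop 1: 8 segments, perimeter = 7.0311
Total perimeter = 7.031

loops=1 perimeter=7.031


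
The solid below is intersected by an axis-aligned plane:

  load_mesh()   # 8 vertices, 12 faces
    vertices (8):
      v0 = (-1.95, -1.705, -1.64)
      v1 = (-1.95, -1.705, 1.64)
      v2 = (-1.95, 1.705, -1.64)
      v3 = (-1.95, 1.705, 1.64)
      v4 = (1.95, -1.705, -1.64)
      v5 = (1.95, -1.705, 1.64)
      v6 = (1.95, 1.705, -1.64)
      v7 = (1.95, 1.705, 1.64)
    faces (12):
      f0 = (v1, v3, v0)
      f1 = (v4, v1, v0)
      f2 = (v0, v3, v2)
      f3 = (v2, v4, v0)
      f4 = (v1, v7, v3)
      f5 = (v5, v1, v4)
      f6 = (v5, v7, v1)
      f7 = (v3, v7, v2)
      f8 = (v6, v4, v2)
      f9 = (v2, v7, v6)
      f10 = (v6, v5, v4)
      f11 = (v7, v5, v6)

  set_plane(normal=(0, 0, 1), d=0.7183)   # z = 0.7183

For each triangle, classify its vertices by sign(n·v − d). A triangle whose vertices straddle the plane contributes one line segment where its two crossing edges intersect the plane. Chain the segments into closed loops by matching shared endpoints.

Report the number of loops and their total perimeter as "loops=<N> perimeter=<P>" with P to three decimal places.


Straddling triangles (8 of 12):
  (v1,v3,v0) [++-] → (-1.95, 0.746769, 0.7183)–(-1.95, -1.705, 0.7183)  len=2.4518
  (v4,v1,v0) [-+-] → (-0.854076, -1.705, 0.7183)–(-1.95, -1.705, 0.7183)  len=1.0959
  (v0,v3,v2) [-+-] → (-1.95, 0.746769, 0.7183)–(-1.95, 1.705, 0.7183)  len=0.9582
  (v5,v1,v4) [++-] → (-0.854076, -1.705, 0.7183)–(1.95, -1.705, 0.7183)  len=2.8041
  (v3,v7,v2) [++-] → (0.854076, 1.705, 0.7183)–(-1.95, 1.705, 0.7183)  len=2.8041
  (v2,v7,v6) [-+-] → (0.854076, 1.705, 0.7183)–(1.95, 1.705, 0.7183)  len=1.0959
  (v6,v5,v4) [-+-] → (1.95, -0.746769, 0.7183)–(1.95, -1.705, 0.7183)  len=0.9582
  (v7,v5,v6) [++-] → (1.95, -0.746769, 0.7183)–(1.95, 1.705, 0.7183)  len=2.4518

Chained into 1 loop(s):
  loop 1: 8 segments, perimeter = 14.6200
Total perimeter = 14.620

loops=1 perimeter=14.620


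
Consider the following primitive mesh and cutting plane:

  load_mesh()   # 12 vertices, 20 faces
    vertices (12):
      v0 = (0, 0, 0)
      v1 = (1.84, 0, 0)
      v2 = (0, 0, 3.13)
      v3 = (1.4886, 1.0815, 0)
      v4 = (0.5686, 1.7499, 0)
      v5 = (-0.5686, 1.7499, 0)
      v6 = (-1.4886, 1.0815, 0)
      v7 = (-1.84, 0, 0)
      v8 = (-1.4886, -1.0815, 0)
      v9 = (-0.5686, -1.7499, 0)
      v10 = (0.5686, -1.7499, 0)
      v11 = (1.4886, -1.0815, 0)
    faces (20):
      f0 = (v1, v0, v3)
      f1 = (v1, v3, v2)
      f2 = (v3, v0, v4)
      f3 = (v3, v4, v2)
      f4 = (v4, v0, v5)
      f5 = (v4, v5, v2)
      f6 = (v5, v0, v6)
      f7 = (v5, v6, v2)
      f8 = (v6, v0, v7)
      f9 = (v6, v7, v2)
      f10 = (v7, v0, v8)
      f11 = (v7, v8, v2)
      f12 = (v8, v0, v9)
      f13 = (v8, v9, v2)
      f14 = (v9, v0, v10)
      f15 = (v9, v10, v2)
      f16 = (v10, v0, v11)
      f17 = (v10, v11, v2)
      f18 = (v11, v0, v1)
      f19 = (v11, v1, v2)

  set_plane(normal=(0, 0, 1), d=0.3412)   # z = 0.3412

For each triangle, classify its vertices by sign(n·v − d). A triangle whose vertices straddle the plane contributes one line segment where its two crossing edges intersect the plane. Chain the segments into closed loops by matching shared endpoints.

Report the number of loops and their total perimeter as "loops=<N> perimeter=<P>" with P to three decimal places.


Straddling triangles (10 of 20):
  (v1,v3,v2) [--+] → (1.32633, 0.963606, 0.3412)–(1.63942, 0, 0.3412)  len=1.0132
  (v3,v4,v2) [--+] → (0.506617, 1.55914, 0.3412)–(1.32633, 0.963606, 0.3412)  len=1.0132
  (v4,v5,v2) [--+] → (-0.506617, 1.55914, 0.3412)–(0.506617, 1.55914, 0.3412)  len=1.0132
  (v5,v6,v2) [--+] → (-1.32633, 0.963606, 0.3412)–(-0.506617, 1.55914, 0.3412)  len=1.0132
  (v6,v7,v2) [--+] → (-1.63942, 0, 0.3412)–(-1.32633, 0.963606, 0.3412)  len=1.0132
  (v7,v8,v2) [--+] → (-1.32633, -0.963606, 0.3412)–(-1.63942, 0, 0.3412)  len=1.0132
  (v8,v9,v2) [--+] → (-0.506617, -1.55914, 0.3412)–(-1.32633, -0.963606, 0.3412)  len=1.0132
  (v9,v10,v2) [--+] → (0.506617, -1.55914, 0.3412)–(-0.506617, -1.55914, 0.3412)  len=1.0132
  (v10,v11,v2) [--+] → (1.32633, -0.963606, 0.3412)–(0.506617, -1.55914, 0.3412)  len=1.0132
  (v11,v1,v2) [--+] → (1.63942, 0, 0.3412)–(1.32633, -0.963606, 0.3412)  len=1.0132

Chained into 1 loop(s):
  loop 1: 10 segments, perimeter = 10.1321
Total perimeter = 10.132

loops=1 perimeter=10.132


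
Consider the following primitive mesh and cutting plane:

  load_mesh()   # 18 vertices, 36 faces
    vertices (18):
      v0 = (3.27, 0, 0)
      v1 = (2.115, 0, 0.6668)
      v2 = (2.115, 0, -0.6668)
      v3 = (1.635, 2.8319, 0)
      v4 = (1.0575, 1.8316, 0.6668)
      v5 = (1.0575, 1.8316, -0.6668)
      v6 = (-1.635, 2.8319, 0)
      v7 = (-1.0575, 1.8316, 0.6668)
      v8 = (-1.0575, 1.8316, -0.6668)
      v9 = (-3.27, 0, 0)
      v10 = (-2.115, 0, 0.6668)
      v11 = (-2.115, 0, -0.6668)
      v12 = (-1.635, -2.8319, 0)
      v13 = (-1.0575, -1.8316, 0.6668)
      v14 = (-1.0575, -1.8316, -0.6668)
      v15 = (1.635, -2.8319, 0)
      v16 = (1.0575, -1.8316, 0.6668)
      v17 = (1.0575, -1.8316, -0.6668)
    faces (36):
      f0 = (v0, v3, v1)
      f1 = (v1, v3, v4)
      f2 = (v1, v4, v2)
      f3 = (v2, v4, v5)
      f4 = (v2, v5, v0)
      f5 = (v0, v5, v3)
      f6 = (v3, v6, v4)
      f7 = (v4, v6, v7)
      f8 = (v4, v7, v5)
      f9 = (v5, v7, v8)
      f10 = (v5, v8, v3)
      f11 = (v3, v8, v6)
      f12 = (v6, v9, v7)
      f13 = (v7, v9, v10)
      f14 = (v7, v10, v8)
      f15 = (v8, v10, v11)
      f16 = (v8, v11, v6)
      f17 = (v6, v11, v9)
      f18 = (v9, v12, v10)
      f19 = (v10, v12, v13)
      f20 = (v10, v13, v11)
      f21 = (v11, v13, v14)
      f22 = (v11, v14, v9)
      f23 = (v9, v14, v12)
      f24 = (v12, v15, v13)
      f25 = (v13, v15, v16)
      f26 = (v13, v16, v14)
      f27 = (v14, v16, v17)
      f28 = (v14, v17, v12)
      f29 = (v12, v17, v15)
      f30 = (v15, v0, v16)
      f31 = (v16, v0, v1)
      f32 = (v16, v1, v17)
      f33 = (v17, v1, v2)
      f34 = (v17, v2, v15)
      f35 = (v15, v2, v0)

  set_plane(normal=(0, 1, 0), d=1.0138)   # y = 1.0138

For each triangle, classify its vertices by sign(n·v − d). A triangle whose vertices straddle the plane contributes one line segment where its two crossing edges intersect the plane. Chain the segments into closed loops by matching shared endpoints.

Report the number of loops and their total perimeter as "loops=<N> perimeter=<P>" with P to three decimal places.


Straddling triangles (12 of 36):
  (v0,v3,v1) [-+-] → (2.68468, 1.0138, 0)–(1.94316, 1.0138, 0.42809)  len=0.8562
  (v1,v3,v4) [-++] → (1.94316, 1.0138, 0.42809)–(1.52967, 1.0138, 0.6668)  len=0.4775
  (v1,v4,v2) [-+-] → (1.52967, 1.0138, 0.6668)–(1.52967, 1.0138, 0.0713544)  len=0.5954
  (v2,v4,v5) [-++] → (1.52967, 1.0138, 0.0713544)–(1.52967, 1.0138, -0.6668)  len=0.7382
  (v2,v5,v0) [-+-] → (1.52967, 1.0138, -0.6668)–(2.04537, 1.0138, -0.369077)  len=0.5955
  (v0,v5,v3) [-++] → (2.04537, 1.0138, -0.369077)–(2.68468, 1.0138, 0)  len=0.7382
  (v6,v9,v7) [+-+] → (-2.68468, 1.0138, 0)–(-2.04537, 1.0138, 0.369077)  len=0.7382
  (v7,v9,v10) [+--] → (-2.04537, 1.0138, 0.369077)–(-1.52967, 1.0138, 0.6668)  len=0.5955
  (v7,v10,v8) [+-+] → (-1.52967, 1.0138, 0.6668)–(-1.52967, 1.0138, -0.0713544)  len=0.7382
  (v8,v10,v11) [+--] → (-1.52967, 1.0138, -0.0713544)–(-1.52967, 1.0138, -0.6668)  len=0.5954
  (v8,v11,v6) [+-+] → (-1.52967, 1.0138, -0.6668)–(-1.94316, 1.0138, -0.42809)  len=0.4775
  (v6,v11,v9) [+--] → (-1.94316, 1.0138, -0.42809)–(-2.68468, 1.0138, 0)  len=0.8562

Chained into 2 loop(s):
  loop 1: 6 segments, perimeter = 4.0009
  loop 2: 6 segments, perimeter = 4.0009
Total perimeter = 8.002

loops=2 perimeter=8.002


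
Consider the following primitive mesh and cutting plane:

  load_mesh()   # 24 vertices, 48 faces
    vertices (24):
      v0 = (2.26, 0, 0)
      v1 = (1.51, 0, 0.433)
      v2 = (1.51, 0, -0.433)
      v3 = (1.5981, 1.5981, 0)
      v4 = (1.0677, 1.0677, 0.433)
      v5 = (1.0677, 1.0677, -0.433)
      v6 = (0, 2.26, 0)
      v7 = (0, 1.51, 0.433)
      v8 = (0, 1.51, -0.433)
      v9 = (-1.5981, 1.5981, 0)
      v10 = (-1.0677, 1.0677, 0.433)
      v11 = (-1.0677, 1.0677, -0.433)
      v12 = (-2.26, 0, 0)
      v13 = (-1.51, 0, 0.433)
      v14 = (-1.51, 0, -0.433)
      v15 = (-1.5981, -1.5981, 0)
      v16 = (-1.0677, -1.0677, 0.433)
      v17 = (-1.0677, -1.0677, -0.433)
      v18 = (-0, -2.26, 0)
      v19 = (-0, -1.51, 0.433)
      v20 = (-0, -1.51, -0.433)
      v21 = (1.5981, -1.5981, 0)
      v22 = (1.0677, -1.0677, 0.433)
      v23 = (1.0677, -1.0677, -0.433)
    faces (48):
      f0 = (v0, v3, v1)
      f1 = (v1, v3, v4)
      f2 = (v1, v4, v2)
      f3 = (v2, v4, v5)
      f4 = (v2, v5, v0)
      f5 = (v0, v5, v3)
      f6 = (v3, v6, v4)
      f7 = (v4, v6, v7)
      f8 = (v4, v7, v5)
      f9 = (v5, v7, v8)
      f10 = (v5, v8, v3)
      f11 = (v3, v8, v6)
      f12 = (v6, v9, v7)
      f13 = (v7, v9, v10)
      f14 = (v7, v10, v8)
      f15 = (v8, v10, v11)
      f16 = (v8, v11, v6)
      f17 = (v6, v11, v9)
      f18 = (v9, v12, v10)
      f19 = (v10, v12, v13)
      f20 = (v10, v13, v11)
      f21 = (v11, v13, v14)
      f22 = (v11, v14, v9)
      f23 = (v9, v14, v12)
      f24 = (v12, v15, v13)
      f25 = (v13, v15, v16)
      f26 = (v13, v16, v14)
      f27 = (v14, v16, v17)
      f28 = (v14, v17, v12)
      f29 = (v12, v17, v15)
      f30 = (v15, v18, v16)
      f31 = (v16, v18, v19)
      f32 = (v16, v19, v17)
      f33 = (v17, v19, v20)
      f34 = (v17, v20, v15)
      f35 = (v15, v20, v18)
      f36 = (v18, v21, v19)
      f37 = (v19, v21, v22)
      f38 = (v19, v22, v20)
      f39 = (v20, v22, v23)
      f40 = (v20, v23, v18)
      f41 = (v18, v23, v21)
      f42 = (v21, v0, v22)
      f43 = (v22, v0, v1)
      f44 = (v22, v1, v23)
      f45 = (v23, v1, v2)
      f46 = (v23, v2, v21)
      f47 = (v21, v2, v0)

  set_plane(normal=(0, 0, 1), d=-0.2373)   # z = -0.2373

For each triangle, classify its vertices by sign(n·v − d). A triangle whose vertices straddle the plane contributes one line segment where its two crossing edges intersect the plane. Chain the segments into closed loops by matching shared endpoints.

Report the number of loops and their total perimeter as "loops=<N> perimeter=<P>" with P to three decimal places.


loops=2 perimeter=20.567

Straddling triangles (32 of 48):
  (v1,v4,v2) [++-] → (1.41005, 0.24128, -0.2373)–(1.51, 0, -0.2373)  len=0.2612
  (v2,v4,v5) [-+-] → (1.41005, 0.24128, -0.2373)–(1.0677, 1.0677, -0.2373)  len=0.8945
  (v2,v5,v0) [--+] → (1.60658, 0.585139, -0.2373)–(1.84897, 0, -0.2373)  len=0.6334
  (v0,v5,v3) [+-+] → (1.60658, 0.585139, -0.2373)–(1.30742, 1.30742, -0.2373)  len=0.7818
  (v4,v7,v5) [++-] → (0.82642, 1.16765, -0.2373)–(1.0677, 1.0677, -0.2373)  len=0.2612
  (v5,v7,v8) [-+-] → (0.82642, 1.16765, -0.2373)–(0, 1.51, -0.2373)  len=0.8945
  (v5,v8,v3) [--+] → (0.722282, 1.54982, -0.2373)–(1.30742, 1.30742, -0.2373)  len=0.6334
  (v3,v8,v6) [+-+] → (0.722282, 1.54982, -0.2373)–(0, 1.84897, -0.2373)  len=0.7818
  (v7,v10,v8) [++-] → (-0.24128, 1.41005, -0.2373)–(0, 1.51, -0.2373)  len=0.2612
  (v8,v10,v11) [-+-] → (-0.24128, 1.41005, -0.2373)–(-1.0677, 1.0677, -0.2373)  len=0.8945
  (v8,v11,v6) [--+] → (-0.585139, 1.60658, -0.2373)–(0, 1.84897, -0.2373)  len=0.6334
  (v6,v11,v9) [+-+] → (-0.585139, 1.60658, -0.2373)–(-1.30742, 1.30742, -0.2373)  len=0.7818
  (v10,v13,v11) [++-] → (-1.16765, 0.82642, -0.2373)–(-1.0677, 1.0677, -0.2373)  len=0.2612
  (v11,v13,v14) [-+-] → (-1.16765, 0.82642, -0.2373)–(-1.51, 0, -0.2373)  len=0.8945
  (v11,v14,v9) [--+] → (-1.54982, 0.722282, -0.2373)–(-1.30742, 1.30742, -0.2373)  len=0.6334
  (v9,v14,v12) [+-+] → (-1.54982, 0.722282, -0.2373)–(-1.84897, 0, -0.2373)  len=0.7818
  (v13,v16,v14) [++-] → (-1.41005, -0.24128, -0.2373)–(-1.51, 0, -0.2373)  len=0.2612
  (v14,v16,v17) [-+-] → (-1.41005, -0.24128, -0.2373)–(-1.0677, -1.0677, -0.2373)  len=0.8945
  (v14,v17,v12) [--+] → (-1.60658, -0.585139, -0.2373)–(-1.84897, 0, -0.2373)  len=0.6334
  (v12,v17,v15) [+-+] → (-1.60658, -0.585139, -0.2373)–(-1.30742, -1.30742, -0.2373)  len=0.7818
  (v16,v19,v17) [++-] → (-0.82642, -1.16765, -0.2373)–(-1.0677, -1.0677, -0.2373)  len=0.2612
  (v17,v19,v20) [-+-] → (-0.82642, -1.16765, -0.2373)–(0, -1.51, -0.2373)  len=0.8945
  (v17,v20,v15) [--+] → (-0.722282, -1.54982, -0.2373)–(-1.30742, -1.30742, -0.2373)  len=0.6334
  (v15,v20,v18) [+-+] → (-0.722282, -1.54982, -0.2373)–(0, -1.84897, -0.2373)  len=0.7818
  (v19,v22,v20) [++-] → (0.24128, -1.41005, -0.2373)–(0, -1.51, -0.2373)  len=0.2612
  (v20,v22,v23) [-+-] → (0.24128, -1.41005, -0.2373)–(1.0677, -1.0677, -0.2373)  len=0.8945
  (v20,v23,v18) [--+] → (0.585139, -1.60658, -0.2373)–(0, -1.84897, -0.2373)  len=0.6334
  (v18,v23,v21) [+-+] → (0.585139, -1.60658, -0.2373)–(1.30742, -1.30742, -0.2373)  len=0.7818
  (v22,v1,v23) [++-] → (1.16765, -0.82642, -0.2373)–(1.0677, -1.0677, -0.2373)  len=0.2612
  (v23,v1,v2) [-+-] → (1.16765, -0.82642, -0.2373)–(1.51, 0, -0.2373)  len=0.8945
  (v23,v2,v21) [--+] → (1.54982, -0.722282, -0.2373)–(1.30742, -1.30742, -0.2373)  len=0.6334
  (v21,v2,v0) [+-+] → (1.54982, -0.722282, -0.2373)–(1.84897, 0, -0.2373)  len=0.7818

Chained into 2 loop(s):
  loop 1: 16 segments, perimeter = 9.2455
  loop 2: 16 segments, perimeter = 11.3211
Total perimeter = 20.567


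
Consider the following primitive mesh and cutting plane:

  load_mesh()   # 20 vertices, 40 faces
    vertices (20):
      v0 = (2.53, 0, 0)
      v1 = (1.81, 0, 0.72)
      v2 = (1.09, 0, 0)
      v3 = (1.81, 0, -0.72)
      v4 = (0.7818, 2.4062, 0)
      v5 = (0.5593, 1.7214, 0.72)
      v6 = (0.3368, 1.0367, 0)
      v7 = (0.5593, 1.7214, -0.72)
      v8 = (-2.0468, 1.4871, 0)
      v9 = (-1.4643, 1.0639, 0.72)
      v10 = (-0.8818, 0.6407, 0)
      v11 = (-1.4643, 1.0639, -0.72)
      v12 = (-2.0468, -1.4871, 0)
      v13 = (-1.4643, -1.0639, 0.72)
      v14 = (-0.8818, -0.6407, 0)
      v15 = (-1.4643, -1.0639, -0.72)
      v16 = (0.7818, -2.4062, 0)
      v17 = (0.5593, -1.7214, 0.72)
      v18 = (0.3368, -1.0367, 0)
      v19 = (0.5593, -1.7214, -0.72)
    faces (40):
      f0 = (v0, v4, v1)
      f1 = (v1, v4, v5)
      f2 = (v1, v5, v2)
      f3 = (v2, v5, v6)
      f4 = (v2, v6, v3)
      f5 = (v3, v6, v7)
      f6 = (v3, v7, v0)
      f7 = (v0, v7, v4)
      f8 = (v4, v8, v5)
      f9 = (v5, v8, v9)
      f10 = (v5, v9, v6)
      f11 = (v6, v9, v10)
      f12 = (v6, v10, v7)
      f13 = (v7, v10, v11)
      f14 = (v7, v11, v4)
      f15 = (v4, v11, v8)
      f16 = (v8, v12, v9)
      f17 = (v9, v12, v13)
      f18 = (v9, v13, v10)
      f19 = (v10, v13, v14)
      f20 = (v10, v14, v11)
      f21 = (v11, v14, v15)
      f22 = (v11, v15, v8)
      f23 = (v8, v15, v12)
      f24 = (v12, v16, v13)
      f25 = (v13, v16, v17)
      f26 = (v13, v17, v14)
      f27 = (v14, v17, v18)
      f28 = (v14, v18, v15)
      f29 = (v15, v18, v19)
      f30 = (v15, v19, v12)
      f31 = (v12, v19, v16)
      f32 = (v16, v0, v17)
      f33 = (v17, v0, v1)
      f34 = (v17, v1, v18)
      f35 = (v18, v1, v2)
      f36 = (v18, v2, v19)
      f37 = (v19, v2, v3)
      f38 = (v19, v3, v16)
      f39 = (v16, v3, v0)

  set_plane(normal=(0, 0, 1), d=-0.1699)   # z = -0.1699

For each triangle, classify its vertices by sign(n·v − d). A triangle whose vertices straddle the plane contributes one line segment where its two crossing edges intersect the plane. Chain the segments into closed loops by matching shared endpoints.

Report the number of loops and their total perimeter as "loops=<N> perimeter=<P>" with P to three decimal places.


loops=2 perimeter=21.278

Straddling triangles (20 of 40):
  (v2,v6,v3) [++-] → (0.684434, 0.792068, -0.1699)–(1.2599, 0, -0.1699)  len=0.9790
  (v3,v6,v7) [-+-] → (0.684434, 0.792068, -0.1699)–(0.389304, 1.19827, -0.1699)  len=0.5021
  (v3,v7,v0) [--+] → (2.06497, 0.406203, -0.1699)–(2.3601, 0, -0.1699)  len=0.5021
  (v0,v7,v4) [+-+] → (2.06497, 0.406203, -0.1699)–(0.729296, 2.24461, -0.1699)  len=2.2724
  (v6,v10,v7) [++-] → (-0.54174, 0.895715, -0.1699)–(0.389304, 1.19827, -0.1699)  len=0.9790
  (v7,v10,v11) [-+-] → (-0.54174, 0.895715, -0.1699)–(-1.01925, 0.740563, -0.1699)  len=0.5021
  (v7,v11,v4) [--+] → (0.251783, 2.08945, -0.1699)–(0.729296, 2.24461, -0.1699)  len=0.5021
  (v4,v11,v8) [+-+] → (0.251783, 2.08945, -0.1699)–(-1.90935, 1.38724, -0.1699)  len=2.2724
  (v10,v14,v11) [++-] → (-1.01925, -0.238462, -0.1699)–(-1.01925, 0.740563, -0.1699)  len=0.9790
  (v11,v14,v15) [-+-] → (-1.01925, -0.238462, -0.1699)–(-1.01925, -0.740563, -0.1699)  len=0.5021
  (v11,v15,v8) [--+] → (-1.90935, 0.885135, -0.1699)–(-1.90935, 1.38724, -0.1699)  len=0.5021
  (v8,v15,v12) [+-+] → (-1.90935, 0.885135, -0.1699)–(-1.90935, -1.38724, -0.1699)  len=2.2724
  (v14,v18,v15) [++-] → (-0.0882096, -1.04312, -0.1699)–(-1.01925, -0.740563, -0.1699)  len=0.9790
  (v15,v18,v19) [-+-] → (-0.0882096, -1.04312, -0.1699)–(0.389304, -1.19827, -0.1699)  len=0.5021
  (v15,v19,v12) [--+] → (-1.43183, -1.54239, -0.1699)–(-1.90935, -1.38724, -0.1699)  len=0.5021
  (v12,v19,v16) [+-+] → (-1.43183, -1.54239, -0.1699)–(0.729296, -2.24461, -0.1699)  len=2.2724
  (v18,v2,v19) [++-] → (0.96477, -0.406203, -0.1699)–(0.389304, -1.19827, -0.1699)  len=0.9790
  (v19,v2,v3) [-+-] → (0.96477, -0.406203, -0.1699)–(1.2599, 0, -0.1699)  len=0.5021
  (v19,v3,v16) [--+] → (1.02443, -1.8384, -0.1699)–(0.729296, -2.24461, -0.1699)  len=0.5021
  (v16,v3,v0) [+-+] → (1.02443, -1.8384, -0.1699)–(2.3601, 0, -0.1699)  len=2.2724

Chained into 2 loop(s):
  loop 1: 10 segments, perimeter = 7.4055
  loop 2: 10 segments, perimeter = 13.8723
Total perimeter = 21.278


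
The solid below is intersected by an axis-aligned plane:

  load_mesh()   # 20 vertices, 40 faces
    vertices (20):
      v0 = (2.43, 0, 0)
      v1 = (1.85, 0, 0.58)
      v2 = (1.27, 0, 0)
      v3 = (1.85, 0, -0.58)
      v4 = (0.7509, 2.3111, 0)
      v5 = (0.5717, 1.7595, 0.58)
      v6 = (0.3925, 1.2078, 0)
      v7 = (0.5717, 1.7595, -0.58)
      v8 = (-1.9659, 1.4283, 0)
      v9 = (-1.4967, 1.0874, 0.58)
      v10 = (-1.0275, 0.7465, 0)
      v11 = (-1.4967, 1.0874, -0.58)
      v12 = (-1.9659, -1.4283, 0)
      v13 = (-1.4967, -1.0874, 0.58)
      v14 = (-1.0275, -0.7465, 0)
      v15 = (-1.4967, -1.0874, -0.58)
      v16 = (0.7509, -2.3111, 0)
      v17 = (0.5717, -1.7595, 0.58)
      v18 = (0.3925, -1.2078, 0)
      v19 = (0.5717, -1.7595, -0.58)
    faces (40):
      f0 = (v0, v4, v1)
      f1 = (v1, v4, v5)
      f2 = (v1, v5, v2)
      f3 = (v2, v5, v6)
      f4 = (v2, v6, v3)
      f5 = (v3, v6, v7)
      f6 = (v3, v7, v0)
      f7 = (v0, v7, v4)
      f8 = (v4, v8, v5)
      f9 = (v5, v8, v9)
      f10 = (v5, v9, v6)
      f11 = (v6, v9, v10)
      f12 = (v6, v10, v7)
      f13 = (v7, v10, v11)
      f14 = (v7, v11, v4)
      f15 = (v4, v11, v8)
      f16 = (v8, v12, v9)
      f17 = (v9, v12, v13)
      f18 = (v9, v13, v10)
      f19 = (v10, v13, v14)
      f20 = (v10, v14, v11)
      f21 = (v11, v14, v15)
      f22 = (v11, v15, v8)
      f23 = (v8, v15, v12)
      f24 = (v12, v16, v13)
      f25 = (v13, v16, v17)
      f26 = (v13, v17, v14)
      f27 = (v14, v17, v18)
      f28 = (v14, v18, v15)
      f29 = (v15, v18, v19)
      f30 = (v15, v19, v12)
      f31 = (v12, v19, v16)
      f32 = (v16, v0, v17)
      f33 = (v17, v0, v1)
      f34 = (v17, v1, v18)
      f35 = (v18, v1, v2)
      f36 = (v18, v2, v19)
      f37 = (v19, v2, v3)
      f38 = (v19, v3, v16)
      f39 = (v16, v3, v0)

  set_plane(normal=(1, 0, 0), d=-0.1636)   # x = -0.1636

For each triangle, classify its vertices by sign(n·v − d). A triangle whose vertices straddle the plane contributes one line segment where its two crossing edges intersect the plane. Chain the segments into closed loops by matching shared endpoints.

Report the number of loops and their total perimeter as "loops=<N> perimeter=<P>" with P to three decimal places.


loops=2 perimeter=6.092

Straddling triangles (16 of 40):
  (v4,v8,v5) [+-+] → (-0.1636, 2.01394, 0)–(-0.1636, 1.66353, 0.411938)  len=0.5408
  (v5,v8,v9) [+--] → (-0.1636, 1.66353, 0.411938)–(-0.1636, 1.52057, 0.58)  len=0.2206
  (v5,v9,v6) [+-+] → (-0.1636, 1.52057, 0.58)–(-0.1636, 1.17236, 0.170727)  len=0.5374
  (v6,v9,v10) [+--] → (-0.1636, 1.17236, 0.170727)–(-0.1636, 1.02715, 0)  len=0.2241
  (v6,v10,v7) [+-+] → (-0.1636, 1.02715, 0)–(-0.1636, 1.29373, -0.31332)  len=0.4114
  (v7,v10,v11) [+--] → (-0.1636, 1.29373, -0.31332)–(-0.1636, 1.52057, -0.58)  len=0.3501
  (v7,v11,v4) [+-+] → (-0.1636, 1.52057, -0.58)–(-0.1636, 1.8132, -0.235989)  len=0.4516
  (v4,v11,v8) [+--] → (-0.1636, 1.8132, -0.235989)–(-0.1636, 2.01394, 0)  len=0.3098
  (v12,v16,v13) [-+-] → (-0.1636, -2.01394, 0)–(-0.1636, -1.8132, 0.235989)  len=0.3098
  (v13,v16,v17) [-++] → (-0.1636, -1.8132, 0.235989)–(-0.1636, -1.52057, 0.58)  len=0.4516
  (v13,v17,v14) [-+-] → (-0.1636, -1.52057, 0.58)–(-0.1636, -1.29373, 0.31332)  len=0.3501
  (v14,v17,v18) [-++] → (-0.1636, -1.29373, 0.31332)–(-0.1636, -1.02715, 0)  len=0.4114
  (v14,v18,v15) [-+-] → (-0.1636, -1.02715, 0)–(-0.1636, -1.17236, -0.170727)  len=0.2241
  (v15,v18,v19) [-++] → (-0.1636, -1.17236, -0.170727)–(-0.1636, -1.52057, -0.58)  len=0.5374
  (v15,v19,v12) [-+-] → (-0.1636, -1.52057, -0.58)–(-0.1636, -1.66353, -0.411938)  len=0.2206
  (v12,v19,v16) [-++] → (-0.1636, -1.66353, -0.411938)–(-0.1636, -2.01394, 0)  len=0.5408

Chained into 2 loop(s):
  loop 1: 8 segments, perimeter = 3.0459
  loop 2: 8 segments, perimeter = 3.0459
Total perimeter = 6.092


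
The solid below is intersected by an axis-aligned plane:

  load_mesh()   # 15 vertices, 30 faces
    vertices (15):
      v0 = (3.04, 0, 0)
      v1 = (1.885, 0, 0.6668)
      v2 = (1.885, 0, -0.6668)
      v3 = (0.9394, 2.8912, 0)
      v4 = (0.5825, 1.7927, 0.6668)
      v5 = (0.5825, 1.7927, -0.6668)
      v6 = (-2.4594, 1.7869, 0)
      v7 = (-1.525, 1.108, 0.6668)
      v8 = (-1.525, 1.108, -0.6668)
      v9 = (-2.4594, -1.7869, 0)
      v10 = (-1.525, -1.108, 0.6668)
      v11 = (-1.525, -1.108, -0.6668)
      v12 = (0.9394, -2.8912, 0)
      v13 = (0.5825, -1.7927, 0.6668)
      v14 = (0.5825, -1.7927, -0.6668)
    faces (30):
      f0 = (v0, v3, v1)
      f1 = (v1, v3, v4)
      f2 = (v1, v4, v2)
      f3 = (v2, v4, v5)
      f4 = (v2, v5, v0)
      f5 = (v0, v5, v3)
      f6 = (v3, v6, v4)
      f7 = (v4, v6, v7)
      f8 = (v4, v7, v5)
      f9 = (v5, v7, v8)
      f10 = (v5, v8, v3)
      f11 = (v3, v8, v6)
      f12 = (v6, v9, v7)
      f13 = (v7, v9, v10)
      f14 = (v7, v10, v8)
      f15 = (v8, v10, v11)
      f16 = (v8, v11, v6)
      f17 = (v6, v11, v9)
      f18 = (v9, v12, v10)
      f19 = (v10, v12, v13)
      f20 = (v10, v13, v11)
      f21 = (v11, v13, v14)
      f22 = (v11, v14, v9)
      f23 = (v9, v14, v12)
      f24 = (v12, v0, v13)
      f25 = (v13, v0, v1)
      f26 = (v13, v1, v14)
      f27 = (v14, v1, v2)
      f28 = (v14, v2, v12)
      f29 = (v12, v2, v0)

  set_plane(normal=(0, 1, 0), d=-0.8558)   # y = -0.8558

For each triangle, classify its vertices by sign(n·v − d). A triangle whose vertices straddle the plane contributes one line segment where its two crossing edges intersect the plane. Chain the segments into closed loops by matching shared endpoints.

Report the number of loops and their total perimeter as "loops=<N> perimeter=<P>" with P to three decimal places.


loops=2 perimeter=7.630

Straddling triangles (12 of 30):
  (v6,v9,v7) [+-+] → (-2.4594, -0.8558, 0)–(-2.15886, -0.8558, 0.214466)  len=0.3692
  (v7,v9,v10) [+--] → (-2.15886, -0.8558, 0.214466)–(-1.525, -0.8558, 0.6668)  len=0.7787
  (v7,v10,v8) [+-+] → (-1.525, -0.8558, 0.6668)–(-1.525, -0.8558, 0.515025)  len=0.1518
  (v8,v10,v11) [+--] → (-1.525, -0.8558, 0.515025)–(-1.525, -0.8558, -0.6668)  len=1.1818
  (v8,v11,v6) [+-+] → (-1.525, -0.8558, -0.6668)–(-1.6064, -0.8558, -0.608709)  len=0.1000
  (v6,v11,v9) [+--] → (-1.6064, -0.8558, -0.608709)–(-2.4594, -0.8558, 0)  len=1.0479
  (v12,v0,v13) [-+-] → (2.41822, -0.8558, 0)–(1.86684, -0.8558, 0.318317)  len=0.6367
  (v13,v0,v1) [-++] → (1.86684, -0.8558, 0.318317)–(1.26321, -0.8558, 0.6668)  len=0.6970
  (v13,v1,v14) [-+-] → (1.26321, -0.8558, 0.6668)–(1.26321, -0.8558, 0.0301654)  len=0.6366
  (v14,v1,v2) [-++] → (1.26321, -0.8558, 0.0301654)–(1.26321, -0.8558, -0.6668)  len=0.6970
  (v14,v2,v12) [-+-] → (1.26321, -0.8558, -0.6668)–(1.6051, -0.8558, -0.469426)  len=0.3948
  (v12,v2,v0) [-++] → (1.6051, -0.8558, -0.469426)–(2.41822, -0.8558, 0)  len=0.9389

Chained into 2 loop(s):
  loop 1: 6 segments, perimeter = 3.6294
  loop 2: 6 segments, perimeter = 4.0009
Total perimeter = 7.630


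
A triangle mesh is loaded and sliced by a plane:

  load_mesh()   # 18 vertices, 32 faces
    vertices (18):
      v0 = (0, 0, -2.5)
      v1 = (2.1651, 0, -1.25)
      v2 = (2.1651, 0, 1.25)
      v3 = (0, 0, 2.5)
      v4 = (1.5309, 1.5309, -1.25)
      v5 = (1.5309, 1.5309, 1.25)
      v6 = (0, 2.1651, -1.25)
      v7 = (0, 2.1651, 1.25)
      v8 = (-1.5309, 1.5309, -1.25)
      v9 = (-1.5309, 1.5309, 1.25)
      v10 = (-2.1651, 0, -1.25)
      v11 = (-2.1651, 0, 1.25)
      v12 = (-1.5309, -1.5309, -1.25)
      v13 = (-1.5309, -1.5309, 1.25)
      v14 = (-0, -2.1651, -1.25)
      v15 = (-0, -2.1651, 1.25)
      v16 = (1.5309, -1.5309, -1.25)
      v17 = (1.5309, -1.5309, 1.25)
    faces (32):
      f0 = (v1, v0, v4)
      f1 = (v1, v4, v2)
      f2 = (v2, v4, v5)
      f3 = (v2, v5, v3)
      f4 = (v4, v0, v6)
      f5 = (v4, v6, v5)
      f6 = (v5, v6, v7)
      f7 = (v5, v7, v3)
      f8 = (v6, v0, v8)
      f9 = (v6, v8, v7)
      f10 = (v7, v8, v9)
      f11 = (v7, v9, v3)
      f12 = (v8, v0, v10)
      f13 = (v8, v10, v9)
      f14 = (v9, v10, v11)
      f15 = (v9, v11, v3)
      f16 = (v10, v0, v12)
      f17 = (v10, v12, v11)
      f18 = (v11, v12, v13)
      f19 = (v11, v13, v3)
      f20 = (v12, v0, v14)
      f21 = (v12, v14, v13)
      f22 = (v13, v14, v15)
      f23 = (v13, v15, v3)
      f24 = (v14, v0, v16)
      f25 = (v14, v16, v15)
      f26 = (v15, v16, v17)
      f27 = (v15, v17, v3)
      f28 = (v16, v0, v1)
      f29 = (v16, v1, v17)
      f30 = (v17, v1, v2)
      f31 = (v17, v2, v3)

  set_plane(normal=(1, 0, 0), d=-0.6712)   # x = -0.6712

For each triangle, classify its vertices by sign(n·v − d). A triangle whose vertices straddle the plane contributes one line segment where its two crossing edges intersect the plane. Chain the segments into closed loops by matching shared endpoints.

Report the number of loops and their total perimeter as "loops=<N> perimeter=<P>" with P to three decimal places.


loops=1 perimeter=13.376

Straddling triangles (12 of 32):
  (v6,v0,v8) [++-] → (-0.6712, 0.6712, -1.95196)–(-0.6712, 1.88704, -1.25)  len=1.4039
  (v6,v8,v7) [+-+] → (-0.6712, 1.88704, -1.25)–(-0.6712, 1.88704, 0.153913)  len=1.4039
  (v7,v8,v9) [+--] → (-0.6712, 1.88704, 0.153913)–(-0.6712, 1.88704, 1.25)  len=1.0961
  (v7,v9,v3) [+-+] → (-0.6712, 1.88704, 1.25)–(-0.6712, 0.6712, 1.95196)  len=1.4039
  (v8,v0,v10) [-+-] → (-0.6712, 0.6712, -1.95196)–(-0.6712, 0, -2.11249)  len=0.6901
  (v9,v11,v3) [--+] → (-0.6712, 0, 2.11249)–(-0.6712, 0.6712, 1.95196)  len=0.6901
  (v10,v0,v12) [-+-] → (-0.6712, 0, -2.11249)–(-0.6712, -0.6712, -1.95196)  len=0.6901
  (v11,v13,v3) [--+] → (-0.6712, -0.6712, 1.95196)–(-0.6712, 0, 2.11249)  len=0.6901
  (v12,v0,v14) [-++] → (-0.6712, -0.6712, -1.95196)–(-0.6712, -1.88704, -1.25)  len=1.4039
  (v12,v14,v13) [-+-] → (-0.6712, -1.88704, -1.25)–(-0.6712, -1.88704, -0.153913)  len=1.0961
  (v13,v14,v15) [-++] → (-0.6712, -1.88704, -0.153913)–(-0.6712, -1.88704, 1.25)  len=1.4039
  (v13,v15,v3) [-++] → (-0.6712, -1.88704, 1.25)–(-0.6712, -0.6712, 1.95196)  len=1.4039

Chained into 1 loop(s):
  loop 1: 12 segments, perimeter = 13.3762
Total perimeter = 13.376
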